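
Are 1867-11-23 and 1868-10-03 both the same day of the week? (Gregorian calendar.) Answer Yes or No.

From Nov 23, 1867 to Oct 3, 1868 is 315 days.
315 mod 7 = 0, so they are the same weekday.
(Nov 23, 1867 is a Saturday; Oct 3, 1868 is a Saturday.)

Yes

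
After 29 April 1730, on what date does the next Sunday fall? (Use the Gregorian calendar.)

Apr 29, 1730 is a Saturday.
From Saturday to the next Sunday is 1 day.
Apr 29, 1730 + 1 = Apr 30, 1730.

April 30, 1730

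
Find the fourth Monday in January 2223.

January 27, 2223

January 1, 2223 is a Wednesday.
The first Monday is therefore January 6 (5 days later).
The fourth Monday is 6 + 3×7 = January 27.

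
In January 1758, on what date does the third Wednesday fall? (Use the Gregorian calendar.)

January 18, 1758

January 1, 1758 is a Sunday.
The first Wednesday is therefore January 4 (3 days later).
The third Wednesday is 4 + 2×7 = January 18.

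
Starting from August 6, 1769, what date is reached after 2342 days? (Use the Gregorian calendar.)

+365 (one year) → Aug 6, 1770 (1977 left).
+365 (one year) → Aug 6, 1771 (1612 left).
+366 (one year; includes Feb 29, 1772) → Aug 6, 1772 (1246 left).
+365 (one year) → Aug 6, 1773 (881 left).
+365 (one year) → Aug 6, 1774 (516 left).
+365 (one year) → Aug 6, 1775 (151 left).
Aug has 31 days: +26 → Sep 1, 1775 (125 left).
Sep has 30 days: +30 → Oct 1, 1775 (95 left).
Oct has 31 days: +31 → Nov 1, 1775 (64 left).
Nov has 30 days: +30 → Dec 1, 1775 (34 left).
Dec has 31 days: +31 → Jan 1, 1776 (3 left).
+3 → Jan 4, 1776.

January 4, 1776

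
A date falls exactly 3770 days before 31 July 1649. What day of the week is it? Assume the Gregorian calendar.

Jul 31, 1649 is a Saturday.
3770 mod 7 = 4, so 3770 days before a Saturday is Saturday − 4 = Tuesday.

Tuesday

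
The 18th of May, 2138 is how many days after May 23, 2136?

725

May 23, 2136 → May 23, 2137: 365 days.
May 23, 2137 → Jun 23, 2137: 31 days (May has 31).
Jun 23, 2137 → Jul 23, 2137: 30 days (June has 30).
Jul 23, 2137 → Aug 23, 2137: 31 days (July has 31).
Aug 23, 2137 → Sep 23, 2137: 31 days (August has 31).
Sep 23, 2137 → Oct 23, 2137: 30 days (September has 30).
Oct 23, 2137 → Nov 23, 2137: 31 days (October has 31).
Nov 23, 2137 → Dec 23, 2137: 30 days (November has 30).
Dec 23, 2137 → Jan 23, 2138: 31 days (December has 31).
Jan 23, 2138 → Feb 23, 2138: 31 days (January has 31).
Feb 23, 2138 → Mar 23, 2138: 28 days (February has 28).
Mar 23, 2138 → Apr 23, 2138: 31 days (March has 31).
Apr 23, 2138 → May 18, 2138: 25 days.
Total: 725 days.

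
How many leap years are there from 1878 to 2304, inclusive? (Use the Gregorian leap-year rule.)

103

Multiples of 4 in [1878,2304]: 107.
Of those, multiples of 100: 5 (not leap unless ÷400).
Multiples of 400: 1.
Leap years = 107 − 5 + 1 = 103.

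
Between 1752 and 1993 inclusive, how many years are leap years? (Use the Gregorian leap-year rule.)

Multiples of 4 in [1752,1993]: 61.
Of those, multiples of 100: 2 (not leap unless ÷400).
Multiples of 400: 0.
Leap years = 61 − 2 + 0 = 59.

59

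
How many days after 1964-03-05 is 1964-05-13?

69

Mar 5, 1964 → Apr 5, 1964: 31 days (March has 31).
Apr 5, 1964 → May 5, 1964: 30 days (April has 30).
May 5, 1964 → May 13, 1964: 8 days.
Total: 69 days.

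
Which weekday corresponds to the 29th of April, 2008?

Tuesday

January 1, 2008 is a Tuesday.
Jan 1, 2008 → Feb 1, 2008: 31 days (January has 31).
Feb 1, 2008 → Mar 1, 2008: 29 days (February has 29).
Mar 1, 2008 → Apr 1, 2008: 31 days (March has 31).
Apr 1, 2008 → Apr 29, 2008: 28 days.
Total: 119 days.
119 mod 7 = 0, so Tuesday + 0 = Tuesday.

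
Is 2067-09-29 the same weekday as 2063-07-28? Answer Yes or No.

From Jul 28, 2063 to Sep 29, 2067 is 1524 days.
1524 mod 7 = 5, so they are different weekdays.
(Jul 28, 2063 is a Saturday; Sep 29, 2067 is a Thursday.)

No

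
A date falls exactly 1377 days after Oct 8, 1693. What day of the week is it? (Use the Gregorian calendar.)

Tuesday

First find the weekday of Oct 8, 1693. Doomsday rule: the anchor day for the 1600s is Tuesday. For year 93: 93÷12 = 7 r 9, and 9÷4 = 2, so 7+9+2 = 18.
Tuesday + 18 ≡ Saturday — that's 1693's doomsday.
In October the doomsday date is Oct 10.
Oct 8 is 2 days before Oct 10; 2 mod 7 = 2, so Saturday − 2 = Thursday.
1377 mod 7 = 5, so 1377 days after a Thursday is Thursday + 5 = Tuesday.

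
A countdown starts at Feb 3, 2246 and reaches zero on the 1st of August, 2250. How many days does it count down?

1640

Feb 3, 2246 → Feb 3, 2247: 365 days.
Feb 3, 2247 → Feb 3, 2248: 365 days.
Feb 3, 2248 → Feb 3, 2249: 366 days (Feb 29, 2248 is in that span).
Feb 3, 2249 → Feb 3, 2250: 365 days.
Feb 3, 2250 → Mar 3, 2250: 28 days (February has 28).
Mar 3, 2250 → Apr 3, 2250: 31 days (March has 31).
Apr 3, 2250 → May 3, 2250: 30 days (April has 30).
May 3, 2250 → Jun 3, 2250: 31 days (May has 31).
Jun 3, 2250 → Jul 3, 2250: 30 days (June has 30).
Jul 3, 2250 → Aug 1, 2250: 29 days.
Total: 1640 days.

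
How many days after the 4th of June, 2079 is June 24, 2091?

Jun 4, 2079 → Jun 4, 2080: 366 days (Feb 29, 2080 is in that span).
Jun 4, 2080 → Jun 4, 2081: 365 days.
Jun 4, 2081 → Jun 4, 2082: 365 days.
Jun 4, 2082 → Jun 4, 2083: 365 days.
Jun 4, 2083 → Jun 4, 2084: 366 days (Feb 29, 2084 is in that span).
Jun 4, 2084 → Jun 4, 2085: 365 days.
Jun 4, 2085 → Jun 4, 2086: 365 days.
Jun 4, 2086 → Jun 4, 2087: 365 days.
Jun 4, 2087 → Jun 4, 2088: 366 days (Feb 29, 2088 is in that span).
Jun 4, 2088 → Jun 4, 2089: 365 days.
Jun 4, 2089 → Jun 4, 2090: 365 days.
Jun 4, 2090 → Jul 4, 2090: 30 days (June has 30).
Jul 4, 2090 → Aug 4, 2090: 31 days (July has 31).
Aug 4, 2090 → Sep 4, 2090: 31 days (August has 31).
Sep 4, 2090 → Oct 4, 2090: 30 days (September has 30).
Oct 4, 2090 → Nov 4, 2090: 31 days (October has 31).
Nov 4, 2090 → Dec 4, 2090: 30 days (November has 30).
Dec 4, 2090 → Jan 4, 2091: 31 days (December has 31).
Jan 4, 2091 → Feb 4, 2091: 31 days (January has 31).
Feb 4, 2091 → Mar 4, 2091: 28 days (February has 28).
Mar 4, 2091 → Apr 4, 2091: 31 days (March has 31).
Apr 4, 2091 → May 4, 2091: 30 days (April has 30).
May 4, 2091 → Jun 4, 2091: 31 days (May has 31).
Jun 4, 2091 → Jun 24, 2091: 20 days.
Total: 4403 days.

4403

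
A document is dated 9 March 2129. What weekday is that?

Wednesday

Doomsday rule: the anchor day for the 2100s is Sunday. For year 29: 29÷12 = 2 r 5, and 5÷4 = 1, so 2+5+1 = 8.
Sunday + 8 ≡ Monday — that's 2129's doomsday.
In March the doomsday date is Mar 14.
Mar 9 is 5 days before Mar 14; 5 mod 7 = 5, so Monday − 5 = Wednesday.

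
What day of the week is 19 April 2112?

Doomsday rule: the anchor day for the 2100s is Sunday. For year 12: 12÷12 = 1 r 0, and 0÷4 = 0, so 1+0+0 = 1.
Sunday + 1 ≡ Monday — that's 2112's doomsday.
In April the doomsday date is Apr 4.
Apr 19 is 15 days after Apr 4; 15 mod 7 = 1, so Monday + 1 = Tuesday.

Tuesday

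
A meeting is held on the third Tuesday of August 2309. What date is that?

August 17, 2309

August 1, 2309 is a Sunday.
The first Tuesday is therefore August 3 (2 days later).
The third Tuesday is 3 + 2×7 = August 17.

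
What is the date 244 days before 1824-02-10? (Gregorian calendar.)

June 11, 1823

−10 → Jan 31, 1824 (end of Jan, 31 days; 234 left).
−31 → Dec 31, 1823 (end of Dec, 31 days; 203 left).
−31 → Nov 30, 1823 (end of Nov, 30 days; 172 left).
−30 → Oct 31, 1823 (end of Oct, 31 days; 142 left).
−31 → Sep 30, 1823 (end of Sep, 30 days; 111 left).
−30 → Aug 31, 1823 (end of Aug, 31 days; 81 left).
−31 → Jul 31, 1823 (end of Jul, 31 days; 50 left).
−31 → Jun 30, 1823 (end of Jun, 30 days; 19 left).
−19 → Jun 11, 1823.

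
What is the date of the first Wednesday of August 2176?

August 1, 2176 is a Thursday.
The first Wednesday is therefore August 7 (6 days later).

August 7, 2176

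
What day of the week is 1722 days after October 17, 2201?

First find the weekday of Oct 17, 2201. Doomsday rule: the anchor day for the 2200s is Friday. For year 01: 1÷12 = 0 r 1, and 1÷4 = 0, so 0+1+0 = 1.
Friday + 1 ≡ Saturday — that's 2201's doomsday.
In October the doomsday date is Oct 10.
Oct 17 is 7 days after Oct 10; 7 mod 7 = 0, so Saturday + 0 = Saturday.
1722 mod 7 = 0, so 1722 days after a Saturday is Saturday + 0 = Saturday.

Saturday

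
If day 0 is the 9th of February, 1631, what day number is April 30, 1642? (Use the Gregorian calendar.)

4098

Feb 9, 1631 → Feb 9, 1632: 365 days.
Feb 9, 1632 → Feb 9, 1633: 366 days (Feb 29, 1632 is in that span).
Feb 9, 1633 → Feb 9, 1634: 365 days.
Feb 9, 1634 → Feb 9, 1635: 365 days.
Feb 9, 1635 → Feb 9, 1636: 365 days.
Feb 9, 1636 → Feb 9, 1637: 366 days (Feb 29, 1636 is in that span).
Feb 9, 1637 → Feb 9, 1638: 365 days.
Feb 9, 1638 → Feb 9, 1639: 365 days.
Feb 9, 1639 → Feb 9, 1640: 365 days.
Feb 9, 1640 → Feb 9, 1641: 366 days (Feb 29, 1640 is in that span).
Feb 9, 1641 → Feb 9, 1642: 365 days.
Feb 9, 1642 → Mar 9, 1642: 28 days (February has 28).
Mar 9, 1642 → Apr 9, 1642: 31 days (March has 31).
Apr 9, 1642 → Apr 30, 1642: 21 days.
Total: 4098 days.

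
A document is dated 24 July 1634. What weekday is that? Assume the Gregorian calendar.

Monday

Doomsday rule: the anchor day for the 1600s is Tuesday. For year 34: 34÷12 = 2 r 10, and 10÷4 = 2, so 2+10+2 = 14.
Tuesday + 14 ≡ Tuesday — that's 1634's doomsday.
In July the doomsday date is Jul 11.
Jul 24 is 13 days after Jul 11; 13 mod 7 = 6, so Tuesday + 6 = Monday.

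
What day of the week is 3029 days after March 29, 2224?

First find the weekday of Mar 29, 2224. Doomsday rule: the anchor day for the 2200s is Friday. For year 24: 24÷12 = 2 r 0, and 0÷4 = 0, so 2+0+0 = 2.
Friday + 2 ≡ Sunday — that's 2224's doomsday.
In March the doomsday date is Mar 14.
Mar 29 is 15 days after Mar 14; 15 mod 7 = 1, so Sunday + 1 = Monday.
3029 mod 7 = 5, so 3029 days after a Monday is Monday + 5 = Saturday.

Saturday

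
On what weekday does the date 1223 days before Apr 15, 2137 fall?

Wednesday

Apr 15, 2137 is a Monday.
1223 mod 7 = 5, so 1223 days before a Monday is Monday − 5 = Wednesday.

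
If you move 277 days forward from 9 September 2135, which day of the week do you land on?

Tuesday

Sep 9, 2135 is a Friday.
277 mod 7 = 4, so 277 days after a Friday is Friday + 4 = Tuesday.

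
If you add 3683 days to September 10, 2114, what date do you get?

October 10, 2124

+365 (one year) → Sep 10, 2115 (3318 left).
+366 (one year; includes Feb 29, 2116) → Sep 10, 2116 (2952 left).
+365 (one year) → Sep 10, 2117 (2587 left).
+365 (one year) → Sep 10, 2118 (2222 left).
+365 (one year) → Sep 10, 2119 (1857 left).
+366 (one year; includes Feb 29, 2120) → Sep 10, 2120 (1491 left).
+365 (one year) → Sep 10, 2121 (1126 left).
+365 (one year) → Sep 10, 2122 (761 left).
+365 (one year) → Sep 10, 2123 (396 left).
Sep has 30 days: +21 → Oct 1, 2123 (375 left).
Oct has 31 days: +31 → Nov 1, 2123 (344 left).
Nov has 30 days: +30 → Dec 1, 2123 (314 left).
Dec has 31 days: +31 → Jan 1, 2124 (283 left).
Jan has 31 days: +31 → Feb 1, 2124 (252 left).
Feb has 29 days: +29 → Mar 1, 2124 (223 left).
Mar has 31 days: +31 → Apr 1, 2124 (192 left).
Apr has 30 days: +30 → May 1, 2124 (162 left).
May has 31 days: +31 → Jun 1, 2124 (131 left).
Jun has 30 days: +30 → Jul 1, 2124 (101 left).
Jul has 31 days: +31 → Aug 1, 2124 (70 left).
Aug has 31 days: +31 → Sep 1, 2124 (39 left).
Sep has 30 days: +30 → Oct 1, 2124 (9 left).
+9 → Oct 10, 2124.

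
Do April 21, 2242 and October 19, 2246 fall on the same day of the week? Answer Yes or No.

From Apr 21, 2242 to Oct 19, 2246 is 1642 days.
1642 mod 7 = 4, so they are different weekdays.
(Apr 21, 2242 is a Thursday; Oct 19, 2246 is a Monday.)

No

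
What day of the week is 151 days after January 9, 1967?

Jan 9, 1967 is a Monday.
151 mod 7 = 4, so 151 days after a Monday is Monday + 4 = Friday.

Friday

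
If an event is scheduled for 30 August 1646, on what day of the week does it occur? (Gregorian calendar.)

Doomsday rule: the anchor day for the 1600s is Tuesday. For year 46: 46÷12 = 3 r 10, and 10÷4 = 2, so 3+10+2 = 15.
Tuesday + 15 ≡ Wednesday — that's 1646's doomsday.
In August the doomsday date is Aug 8.
Aug 30 is 22 days after Aug 8; 22 mod 7 = 1, so Wednesday + 1 = Thursday.

Thursday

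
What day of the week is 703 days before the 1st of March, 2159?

Monday

First find the weekday of Mar 1, 2159. Doomsday rule: the anchor day for the 2100s is Sunday. For year 59: 59÷12 = 4 r 11, and 11÷4 = 2, so 4+11+2 = 17.
Sunday + 17 ≡ Wednesday — that's 2159's doomsday.
In March the doomsday date is Mar 14.
Mar 1 is 13 days before Mar 14; 13 mod 7 = 6, so Wednesday − 6 = Thursday.
703 mod 7 = 3, so 703 days before a Thursday is Thursday − 3 = Monday.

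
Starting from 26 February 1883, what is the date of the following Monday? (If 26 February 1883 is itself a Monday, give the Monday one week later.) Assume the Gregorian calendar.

March 5, 1883

Feb 26, 1883 is a Monday.
From Monday to the next Monday is 7 days.
Feb 26, 1883 + 7 = Mar 5, 1883.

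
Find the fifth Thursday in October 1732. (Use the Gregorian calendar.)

October 1, 1732 is a Wednesday.
The first Thursday is therefore October 2 (1 days later).
The fifth Thursday is 2 + 4×7 = October 30.

October 30, 1732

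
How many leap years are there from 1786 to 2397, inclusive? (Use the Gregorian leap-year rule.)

Multiples of 4 in [1786,2397]: 153.
Of those, multiples of 100: 6 (not leap unless ÷400).
Multiples of 400: 1.
Leap years = 153 − 6 + 1 = 148.

148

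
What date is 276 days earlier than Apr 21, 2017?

July 19, 2016

−21 → Mar 31, 2017 (end of Mar, 31 days; 255 left).
−31 → Feb 28, 2017 (end of Feb, 28 days; 224 left).
−28 → Jan 31, 2017 (end of Jan, 31 days; 196 left).
−31 → Dec 31, 2016 (end of Dec, 31 days; 165 left).
−31 → Nov 30, 2016 (end of Nov, 30 days; 134 left).
−30 → Oct 31, 2016 (end of Oct, 31 days; 104 left).
−31 → Sep 30, 2016 (end of Sep, 30 days; 73 left).
−30 → Aug 31, 2016 (end of Aug, 31 days; 43 left).
−31 → Jul 31, 2016 (end of Jul, 31 days; 12 left).
−12 → Jul 19, 2016.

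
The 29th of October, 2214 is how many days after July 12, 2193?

Jul 12, 2193 → Jul 12, 2194: 365 days.
Jul 12, 2194 → Jul 12, 2195: 365 days.
Jul 12, 2195 → Jul 12, 2196: 366 days (Feb 29, 2196 is in that span).
Jul 12, 2196 → Jul 12, 2197: 365 days.
Jul 12, 2197 → Jul 12, 2198: 365 days.
Jul 12, 2198 → Jul 12, 2199: 365 days.
Jul 12, 2199 → Jul 12, 2200: 365 days.
Jul 12, 2200 → Jul 12, 2201: 365 days.
Jul 12, 2201 → Jul 12, 2202: 365 days.
Jul 12, 2202 → Jul 12, 2203: 365 days.
Jul 12, 2203 → Jul 12, 2204: 366 days (Feb 29, 2204 is in that span).
Jul 12, 2204 → Jul 12, 2205: 365 days.
Jul 12, 2205 → Jul 12, 2206: 365 days.
Jul 12, 2206 → Jul 12, 2207: 365 days.
Jul 12, 2207 → Jul 12, 2208: 366 days (Feb 29, 2208 is in that span).
Jul 12, 2208 → Jul 12, 2209: 365 days.
Jul 12, 2209 → Jul 12, 2210: 365 days.
Jul 12, 2210 → Jul 12, 2211: 365 days.
Jul 12, 2211 → Jul 12, 2212: 366 days (Feb 29, 2212 is in that span).
Jul 12, 2212 → Jul 12, 2213: 365 days.
Jul 12, 2213 → Jul 12, 2214: 365 days.
Jul 12, 2214 → Aug 12, 2214: 31 days (July has 31).
Aug 12, 2214 → Sep 12, 2214: 31 days (August has 31).
Sep 12, 2214 → Oct 12, 2214: 30 days (September has 30).
Oct 12, 2214 → Oct 29, 2214: 17 days.
Total: 7778 days.

7778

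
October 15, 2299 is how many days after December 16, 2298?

303

Dec 16, 2298 → Jan 16, 2299: 31 days (December has 31).
Jan 16, 2299 → Feb 16, 2299: 31 days (January has 31).
Feb 16, 2299 → Mar 16, 2299: 28 days (February has 28).
Mar 16, 2299 → Apr 16, 2299: 31 days (March has 31).
Apr 16, 2299 → May 16, 2299: 30 days (April has 30).
May 16, 2299 → Jun 16, 2299: 31 days (May has 31).
Jun 16, 2299 → Jul 16, 2299: 30 days (June has 30).
Jul 16, 2299 → Aug 16, 2299: 31 days (July has 31).
Aug 16, 2299 → Sep 16, 2299: 31 days (August has 31).
Sep 16, 2299 → Oct 15, 2299: 29 days.
Total: 303 days.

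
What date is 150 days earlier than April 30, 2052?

December 2, 2051

−30 → Mar 31, 2052 (end of Mar, 31 days; 120 left).
−31 → Feb 29, 2052 (end of Feb, 29 days; 89 left).
−29 → Jan 31, 2052 (end of Jan, 31 days; 60 left).
−31 → Dec 31, 2051 (end of Dec, 31 days; 29 left).
−29 → Dec 2, 2051.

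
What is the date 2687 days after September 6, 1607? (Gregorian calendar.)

January 14, 1615

+366 (one year; includes Feb 29, 1608) → Sep 6, 1608 (2321 left).
+365 (one year) → Sep 6, 1609 (1956 left).
+365 (one year) → Sep 6, 1610 (1591 left).
+365 (one year) → Sep 6, 1611 (1226 left).
+366 (one year; includes Feb 29, 1612) → Sep 6, 1612 (860 left).
+365 (one year) → Sep 6, 1613 (495 left).
+365 (one year) → Sep 6, 1614 (130 left).
Sep has 30 days: +25 → Oct 1, 1614 (105 left).
Oct has 31 days: +31 → Nov 1, 1614 (74 left).
Nov has 30 days: +30 → Dec 1, 1614 (44 left).
Dec has 31 days: +31 → Jan 1, 1615 (13 left).
+13 → Jan 14, 1615.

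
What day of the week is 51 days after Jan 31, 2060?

Monday

Jan 31, 2060 is a Saturday.
51 mod 7 = 2, so 51 days after a Saturday is Saturday + 2 = Monday.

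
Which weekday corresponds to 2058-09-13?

Friday

Doomsday rule: the anchor day for the 2000s is Tuesday. For year 58: 58÷12 = 4 r 10, and 10÷4 = 2, so 4+10+2 = 16.
Tuesday + 16 ≡ Thursday — that's 2058's doomsday.
In September the doomsday date is Sep 5.
Sep 13 is 8 days after Sep 5; 8 mod 7 = 1, so Thursday + 1 = Friday.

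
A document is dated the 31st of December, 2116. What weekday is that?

Doomsday rule: the anchor day for the 2100s is Sunday. For year 16: 16÷12 = 1 r 4, and 4÷4 = 1, so 1+4+1 = 6.
Sunday + 6 ≡ Saturday — that's 2116's doomsday.
In December the doomsday date is Dec 12.
Dec 31 is 19 days after Dec 12; 19 mod 7 = 5, so Saturday + 5 = Thursday.

Thursday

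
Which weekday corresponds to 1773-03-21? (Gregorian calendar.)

Sunday

Doomsday rule: the anchor day for the 1700s is Sunday. For year 73: 73÷12 = 6 r 1, and 1÷4 = 0, so 6+1+0 = 7.
Sunday + 7 ≡ Sunday — that's 1773's doomsday.
In March the doomsday date is Mar 14.
Mar 21 is 7 days after Mar 14; 7 mod 7 = 0, so Sunday + 0 = Sunday.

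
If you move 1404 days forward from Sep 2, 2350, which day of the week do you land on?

Wednesday

First find the weekday of Sep 2, 2350. Doomsday rule: the anchor day for the 2300s is Wednesday. For year 50: 50÷12 = 4 r 2, and 2÷4 = 0, so 4+2+0 = 6.
Wednesday + 6 ≡ Tuesday — that's 2350's doomsday.
In September the doomsday date is Sep 5.
Sep 2 is 3 days before Sep 5; 3 mod 7 = 3, so Tuesday − 3 = Saturday.
1404 mod 7 = 4, so 1404 days after a Saturday is Saturday + 4 = Wednesday.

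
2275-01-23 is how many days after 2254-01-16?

7677

Jan 16, 2254 → Jan 16, 2255: 365 days.
Jan 16, 2255 → Jan 16, 2256: 365 days.
Jan 16, 2256 → Jan 16, 2257: 366 days (Feb 29, 2256 is in that span).
Jan 16, 2257 → Jan 16, 2258: 365 days.
Jan 16, 2258 → Jan 16, 2259: 365 days.
Jan 16, 2259 → Jan 16, 2260: 365 days.
Jan 16, 2260 → Jan 16, 2261: 366 days (Feb 29, 2260 is in that span).
Jan 16, 2261 → Jan 16, 2262: 365 days.
Jan 16, 2262 → Jan 16, 2263: 365 days.
Jan 16, 2263 → Jan 16, 2264: 365 days.
Jan 16, 2264 → Jan 16, 2265: 366 days (Feb 29, 2264 is in that span).
Jan 16, 2265 → Jan 16, 2266: 365 days.
Jan 16, 2266 → Jan 16, 2267: 365 days.
Jan 16, 2267 → Jan 16, 2268: 365 days.
Jan 16, 2268 → Jan 16, 2269: 366 days (Feb 29, 2268 is in that span).
Jan 16, 2269 → Jan 16, 2270: 365 days.
Jan 16, 2270 → Jan 16, 2271: 365 days.
Jan 16, 2271 → Jan 16, 2272: 365 days.
Jan 16, 2272 → Jan 16, 2273: 366 days (Feb 29, 2272 is in that span).
Jan 16, 2273 → Jan 16, 2274: 365 days.
Jan 16, 2274 → Feb 16, 2274: 31 days (January has 31).
Feb 16, 2274 → Mar 16, 2274: 28 days (February has 28).
Mar 16, 2274 → Apr 16, 2274: 31 days (March has 31).
Apr 16, 2274 → May 16, 2274: 30 days (April has 30).
May 16, 2274 → Jun 16, 2274: 31 days (May has 31).
Jun 16, 2274 → Jul 16, 2274: 30 days (June has 30).
Jul 16, 2274 → Aug 16, 2274: 31 days (July has 31).
Aug 16, 2274 → Sep 16, 2274: 31 days (August has 31).
Sep 16, 2274 → Oct 16, 2274: 30 days (September has 30).
Oct 16, 2274 → Nov 16, 2274: 31 days (October has 31).
Nov 16, 2274 → Dec 16, 2274: 30 days (November has 30).
Dec 16, 2274 → Jan 16, 2275: 31 days (December has 31).
Jan 16, 2275 → Jan 23, 2275: 7 days.
Total: 7677 days.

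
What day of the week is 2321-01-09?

Sunday

Doomsday rule: the anchor day for the 2300s is Wednesday. For year 21: 21÷12 = 1 r 9, and 9÷4 = 2, so 1+9+2 = 12.
Wednesday + 12 ≡ Monday — that's 2321's doomsday.
In January the doomsday date is Jan 3 (2321 is not a leap year).
Jan 9 is 6 days after Jan 3; 6 mod 7 = 6, so Monday + 6 = Sunday.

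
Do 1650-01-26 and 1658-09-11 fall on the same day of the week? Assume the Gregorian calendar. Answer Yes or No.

Yes

From Jan 26, 1650 to Sep 11, 1658 is 3150 days.
3150 mod 7 = 0, so they are the same weekday.
(Jan 26, 1650 is a Wednesday; Sep 11, 1658 is a Wednesday.)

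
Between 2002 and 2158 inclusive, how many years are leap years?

38

Multiples of 4 in [2002,2158]: 39.
Of those, multiples of 100: 1 (not leap unless ÷400).
Multiples of 400: 0.
Leap years = 39 − 1 + 0 = 38.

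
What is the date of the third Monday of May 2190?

May 17, 2190

May 1, 2190 is a Saturday.
The first Monday is therefore May 3 (2 days later).
The third Monday is 3 + 2×7 = May 17.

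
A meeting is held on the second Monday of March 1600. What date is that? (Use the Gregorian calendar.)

March 13, 1600

March 1, 1600 is a Wednesday.
The first Monday is therefore March 6 (5 days later).
The second Monday is 6 + 1×7 = March 13.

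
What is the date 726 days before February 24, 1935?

February 28, 1933

−365 (one year) → Feb 24, 1934 (361 left).
−24 → Jan 31, 1934 (end of Jan, 31 days; 337 left).
−31 → Dec 31, 1933 (end of Dec, 31 days; 306 left).
−31 → Nov 30, 1933 (end of Nov, 30 days; 275 left).
−30 → Oct 31, 1933 (end of Oct, 31 days; 245 left).
−31 → Sep 30, 1933 (end of Sep, 30 days; 214 left).
−30 → Aug 31, 1933 (end of Aug, 31 days; 184 left).
−31 → Jul 31, 1933 (end of Jul, 31 days; 153 left).
−31 → Jun 30, 1933 (end of Jun, 30 days; 122 left).
−30 → May 31, 1933 (end of May, 31 days; 92 left).
−31 → Apr 30, 1933 (end of Apr, 30 days; 61 left).
−30 → Mar 31, 1933 (end of Mar, 31 days; 31 left).
−31 → Feb 28, 1933 (end of Feb, 28 days; 0 left).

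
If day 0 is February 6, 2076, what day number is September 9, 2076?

216

Feb 6, 2076 → Mar 6, 2076: 29 days (February has 29).
Mar 6, 2076 → Apr 6, 2076: 31 days (March has 31).
Apr 6, 2076 → May 6, 2076: 30 days (April has 30).
May 6, 2076 → Jun 6, 2076: 31 days (May has 31).
Jun 6, 2076 → Jul 6, 2076: 30 days (June has 30).
Jul 6, 2076 → Aug 6, 2076: 31 days (July has 31).
Aug 6, 2076 → Sep 6, 2076: 31 days (August has 31).
Sep 6, 2076 → Sep 9, 2076: 3 days.
Total: 216 days.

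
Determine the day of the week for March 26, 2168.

Doomsday rule: the anchor day for the 2100s is Sunday. For year 68: 68÷12 = 5 r 8, and 8÷4 = 2, so 5+8+2 = 15.
Sunday + 15 ≡ Monday — that's 2168's doomsday.
In March the doomsday date is Mar 14.
Mar 26 is 12 days after Mar 14; 12 mod 7 = 5, so Monday + 5 = Saturday.

Saturday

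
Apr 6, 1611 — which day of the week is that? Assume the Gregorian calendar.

Wednesday

Doomsday rule: the anchor day for the 1600s is Tuesday. For year 11: 11÷12 = 0 r 11, and 11÷4 = 2, so 0+11+2 = 13.
Tuesday + 13 ≡ Monday — that's 1611's doomsday.
In April the doomsday date is Apr 4.
Apr 6 is 2 days after Apr 4; 2 mod 7 = 2, so Monday + 2 = Wednesday.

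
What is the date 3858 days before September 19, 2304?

−366 (one year; includes Feb 29, 2304) → Sep 19, 2303 (3492 left).
−365 (one year) → Sep 19, 2302 (3127 left).
−365 (one year) → Sep 19, 2301 (2762 left).
−365 (one year) → Sep 19, 2300 (2397 left).
−365 (one year) → Sep 19, 2299 (2032 left).
−365 (one year) → Sep 19, 2298 (1667 left).
−365 (one year) → Sep 19, 2297 (1302 left).
−365 (one year) → Sep 19, 2296 (937 left).
−366 (one year; includes Feb 29, 2296) → Sep 19, 2295 (571 left).
−365 (one year) → Sep 19, 2294 (206 left).
−19 → Aug 31, 2294 (end of Aug, 31 days; 187 left).
−31 → Jul 31, 2294 (end of Jul, 31 days; 156 left).
−31 → Jun 30, 2294 (end of Jun, 30 days; 125 left).
−30 → May 31, 2294 (end of May, 31 days; 95 left).
−31 → Apr 30, 2294 (end of Apr, 30 days; 64 left).
−30 → Mar 31, 2294 (end of Mar, 31 days; 34 left).
−31 → Feb 28, 2294 (end of Feb, 28 days; 3 left).
−3 → Feb 25, 2294.

February 25, 2294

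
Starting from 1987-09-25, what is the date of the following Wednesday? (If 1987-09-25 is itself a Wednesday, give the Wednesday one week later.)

Sep 25, 1987 is a Friday.
From Friday to the next Wednesday is 5 days.
Sep 25, 1987 + 5 = Sep 30, 1987.

September 30, 1987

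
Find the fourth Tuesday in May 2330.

May 1, 2330 is a Thursday.
The first Tuesday is therefore May 6 (5 days later).
The fourth Tuesday is 6 + 3×7 = May 27.

May 27, 2330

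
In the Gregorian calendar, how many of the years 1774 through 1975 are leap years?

Multiples of 4 in [1774,1975]: 50.
Of those, multiples of 100: 2 (not leap unless ÷400).
Multiples of 400: 0.
Leap years = 50 − 2 + 0 = 48.

48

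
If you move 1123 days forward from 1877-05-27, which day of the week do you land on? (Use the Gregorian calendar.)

Wednesday

May 27, 1877 is a Sunday.
1123 mod 7 = 3, so 1123 days after a Sunday is Sunday + 3 = Wednesday.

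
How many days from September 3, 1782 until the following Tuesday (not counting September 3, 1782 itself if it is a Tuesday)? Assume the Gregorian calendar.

7

Sep 3, 1782 is a Tuesday.
From Tuesday to the next Tuesday is 7 days.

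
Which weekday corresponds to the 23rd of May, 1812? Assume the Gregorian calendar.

Doomsday rule: the anchor day for the 1800s is Friday. For year 12: 12÷12 = 1 r 0, and 0÷4 = 0, so 1+0+0 = 1.
Friday + 1 ≡ Saturday — that's 1812's doomsday.
In May the doomsday date is May 9.
May 23 is 14 days after May 9; 14 mod 7 = 0, so Saturday + 0 = Saturday.

Saturday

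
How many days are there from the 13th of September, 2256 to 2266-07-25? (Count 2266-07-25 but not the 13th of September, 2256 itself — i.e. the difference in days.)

Sep 13, 2256 → Sep 13, 2257: 365 days.
Sep 13, 2257 → Sep 13, 2258: 365 days.
Sep 13, 2258 → Sep 13, 2259: 365 days.
Sep 13, 2259 → Sep 13, 2260: 366 days (Feb 29, 2260 is in that span).
Sep 13, 2260 → Sep 13, 2261: 365 days.
Sep 13, 2261 → Sep 13, 2262: 365 days.
Sep 13, 2262 → Sep 13, 2263: 365 days.
Sep 13, 2263 → Sep 13, 2264: 366 days (Feb 29, 2264 is in that span).
Sep 13, 2264 → Sep 13, 2265: 365 days.
Sep 13, 2265 → Oct 13, 2265: 30 days (September has 30).
Oct 13, 2265 → Nov 13, 2265: 31 days (October has 31).
Nov 13, 2265 → Dec 13, 2265: 30 days (November has 30).
Dec 13, 2265 → Jan 13, 2266: 31 days (December has 31).
Jan 13, 2266 → Feb 13, 2266: 31 days (January has 31).
Feb 13, 2266 → Mar 13, 2266: 28 days (February has 28).
Mar 13, 2266 → Apr 13, 2266: 31 days (March has 31).
Apr 13, 2266 → May 13, 2266: 30 days (April has 30).
May 13, 2266 → Jun 13, 2266: 31 days (May has 31).
Jun 13, 2266 → Jul 13, 2266: 30 days (June has 30).
Jul 13, 2266 → Jul 25, 2266: 12 days.
Total: 3602 days.

3602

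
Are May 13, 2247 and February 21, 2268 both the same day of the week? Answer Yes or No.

No

From May 13, 2247 to Feb 21, 2268 is 7589 days.
7589 mod 7 = 1, so they are different weekdays.
(May 13, 2247 is a Thursday; Feb 21, 2268 is a Friday.)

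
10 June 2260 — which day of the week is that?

Sunday

Doomsday rule: the anchor day for the 2200s is Friday. For year 60: 60÷12 = 5 r 0, and 0÷4 = 0, so 5+0+0 = 5.
Friday + 5 ≡ Wednesday — that's 2260's doomsday.
In June the doomsday date is Jun 6.
Jun 10 is 4 days after Jun 6; 4 mod 7 = 4, so Wednesday + 4 = Sunday.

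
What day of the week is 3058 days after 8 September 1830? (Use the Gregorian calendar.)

Tuesday

Sep 8, 1830 is a Wednesday.
3058 mod 7 = 6, so 3058 days after a Wednesday is Wednesday + 6 = Tuesday.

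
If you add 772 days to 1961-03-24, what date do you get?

May 5, 1963

+365 (one year) → Mar 24, 1962 (407 left).
+365 (one year) → Mar 24, 1963 (42 left).
Mar has 31 days: +8 → Apr 1, 1963 (34 left).
Apr has 30 days: +30 → May 1, 1963 (4 left).
+4 → May 5, 1963.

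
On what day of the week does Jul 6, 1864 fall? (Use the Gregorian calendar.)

Wednesday

Doomsday rule: the anchor day for the 1800s is Friday. For year 64: 64÷12 = 5 r 4, and 4÷4 = 1, so 5+4+1 = 10.
Friday + 10 ≡ Monday — that's 1864's doomsday.
In July the doomsday date is Jul 11.
Jul 6 is 5 days before Jul 11; 5 mod 7 = 5, so Monday − 5 = Wednesday.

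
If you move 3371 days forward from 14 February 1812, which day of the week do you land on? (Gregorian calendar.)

First find the weekday of Feb 14, 1812. Doomsday rule: the anchor day for the 1800s is Friday. For year 12: 12÷12 = 1 r 0, and 0÷4 = 0, so 1+0+0 = 1.
Friday + 1 ≡ Saturday — that's 1812's doomsday.
In February the doomsday date is Feb 29 (1812 is a leap year (divisible by 4)).
Feb 14 is 15 days before Feb 29; 15 mod 7 = 1, so Saturday − 1 = Friday.
3371 mod 7 = 4, so 3371 days after a Friday is Friday + 4 = Tuesday.

Tuesday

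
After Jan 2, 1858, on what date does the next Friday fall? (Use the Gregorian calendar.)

January 8, 1858

Jan 2, 1858 is a Saturday.
From Saturday to the next Friday is 6 days.
Jan 2, 1858 + 6 = Jan 8, 1858.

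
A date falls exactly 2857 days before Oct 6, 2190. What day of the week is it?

Tuesday

Oct 6, 2190 is a Wednesday.
2857 mod 7 = 1, so 2857 days before a Wednesday is Wednesday − 1 = Tuesday.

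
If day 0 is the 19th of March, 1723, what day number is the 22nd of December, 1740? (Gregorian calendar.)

6488

Mar 19, 1723 → Mar 19, 1724: 366 days (Feb 29, 1724 is in that span).
Mar 19, 1724 → Mar 19, 1725: 365 days.
Mar 19, 1725 → Mar 19, 1726: 365 days.
Mar 19, 1726 → Mar 19, 1727: 365 days.
Mar 19, 1727 → Mar 19, 1728: 366 days (Feb 29, 1728 is in that span).
Mar 19, 1728 → Mar 19, 1729: 365 days.
Mar 19, 1729 → Mar 19, 1730: 365 days.
Mar 19, 1730 → Mar 19, 1731: 365 days.
Mar 19, 1731 → Mar 19, 1732: 366 days (Feb 29, 1732 is in that span).
Mar 19, 1732 → Mar 19, 1733: 365 days.
Mar 19, 1733 → Mar 19, 1734: 365 days.
Mar 19, 1734 → Mar 19, 1735: 365 days.
Mar 19, 1735 → Mar 19, 1736: 366 days (Feb 29, 1736 is in that span).
Mar 19, 1736 → Mar 19, 1737: 365 days.
Mar 19, 1737 → Mar 19, 1738: 365 days.
Mar 19, 1738 → Mar 19, 1739: 365 days.
Mar 19, 1739 → Mar 19, 1740: 366 days (Feb 29, 1740 is in that span).
Mar 19, 1740 → Apr 19, 1740: 31 days (March has 31).
Apr 19, 1740 → May 19, 1740: 30 days (April has 30).
May 19, 1740 → Jun 19, 1740: 31 days (May has 31).
Jun 19, 1740 → Jul 19, 1740: 30 days (June has 30).
Jul 19, 1740 → Aug 19, 1740: 31 days (July has 31).
Aug 19, 1740 → Sep 19, 1740: 31 days (August has 31).
Sep 19, 1740 → Oct 19, 1740: 30 days (September has 30).
Oct 19, 1740 → Nov 19, 1740: 31 days (October has 31).
Nov 19, 1740 → Dec 19, 1740: 30 days (November has 30).
Dec 19, 1740 → Dec 22, 1740: 3 days.
Total: 6488 days.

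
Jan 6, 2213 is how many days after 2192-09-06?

Sep 6, 2192 → Sep 6, 2193: 365 days.
Sep 6, 2193 → Sep 6, 2194: 365 days.
Sep 6, 2194 → Sep 6, 2195: 365 days.
Sep 6, 2195 → Sep 6, 2196: 366 days (Feb 29, 2196 is in that span).
Sep 6, 2196 → Sep 6, 2197: 365 days.
Sep 6, 2197 → Sep 6, 2198: 365 days.
Sep 6, 2198 → Sep 6, 2199: 365 days.
Sep 6, 2199 → Sep 6, 2200: 365 days.
Sep 6, 2200 → Sep 6, 2201: 365 days.
Sep 6, 2201 → Sep 6, 2202: 365 days.
Sep 6, 2202 → Sep 6, 2203: 365 days.
Sep 6, 2203 → Sep 6, 2204: 366 days (Feb 29, 2204 is in that span).
Sep 6, 2204 → Sep 6, 2205: 365 days.
Sep 6, 2205 → Sep 6, 2206: 365 days.
Sep 6, 2206 → Sep 6, 2207: 365 days.
Sep 6, 2207 → Sep 6, 2208: 366 days (Feb 29, 2208 is in that span).
Sep 6, 2208 → Sep 6, 2209: 365 days.
Sep 6, 2209 → Sep 6, 2210: 365 days.
Sep 6, 2210 → Sep 6, 2211: 365 days.
Sep 6, 2211 → Sep 6, 2212: 366 days (Feb 29, 2212 is in that span).
Sep 6, 2212 → Oct 6, 2212: 30 days (September has 30).
Oct 6, 2212 → Nov 6, 2212: 31 days (October has 31).
Nov 6, 2212 → Dec 6, 2212: 30 days (November has 30).
Dec 6, 2212 → Jan 6, 2213: 31 days.
Total: 7426 days.

7426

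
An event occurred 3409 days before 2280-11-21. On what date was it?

−366 (one year; includes Feb 29, 2280) → Nov 21, 2279 (3043 left).
−365 (one year) → Nov 21, 2278 (2678 left).
−365 (one year) → Nov 21, 2277 (2313 left).
−365 (one year) → Nov 21, 2276 (1948 left).
−366 (one year; includes Feb 29, 2276) → Nov 21, 2275 (1582 left).
−365 (one year) → Nov 21, 2274 (1217 left).
−365 (one year) → Nov 21, 2273 (852 left).
−365 (one year) → Nov 21, 2272 (487 left).
−366 (one year; includes Feb 29, 2272) → Nov 21, 2271 (121 left).
−21 → Oct 31, 2271 (end of Oct, 31 days; 100 left).
−31 → Sep 30, 2271 (end of Sep, 30 days; 69 left).
−30 → Aug 31, 2271 (end of Aug, 31 days; 39 left).
−31 → Jul 31, 2271 (end of Jul, 31 days; 8 left).
−8 → Jul 23, 2271.

July 23, 2271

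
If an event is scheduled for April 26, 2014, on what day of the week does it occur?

Doomsday rule: the anchor day for the 2000s is Tuesday. For year 14: 14÷12 = 1 r 2, and 2÷4 = 0, so 1+2+0 = 3.
Tuesday + 3 ≡ Friday — that's 2014's doomsday.
In April the doomsday date is Apr 4.
Apr 26 is 22 days after Apr 4; 22 mod 7 = 1, so Friday + 1 = Saturday.

Saturday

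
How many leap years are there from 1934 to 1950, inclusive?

4

Multiples of 4 in [1934,1950]: 4.
Of those, multiples of 100: 0 (not leap unless ÷400).
Multiples of 400: 0.
Leap years = 4 − 0 + 0 = 4.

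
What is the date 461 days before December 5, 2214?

−365 (one year) → Dec 5, 2213 (96 left).
−5 → Nov 30, 2213 (end of Nov, 30 days; 91 left).
−30 → Oct 31, 2213 (end of Oct, 31 days; 61 left).
−31 → Sep 30, 2213 (end of Sep, 30 days; 30 left).
−30 → Aug 31, 2213 (end of Aug, 31 days; 0 left).

August 31, 2213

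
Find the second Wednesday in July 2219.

July 1, 2219 is a Thursday.
The first Wednesday is therefore July 7 (6 days later).
The second Wednesday is 7 + 1×7 = July 14.

July 14, 2219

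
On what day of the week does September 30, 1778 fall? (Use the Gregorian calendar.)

Doomsday rule: the anchor day for the 1700s is Sunday. For year 78: 78÷12 = 6 r 6, and 6÷4 = 1, so 6+6+1 = 13.
Sunday + 13 ≡ Saturday — that's 1778's doomsday.
In September the doomsday date is Sep 5.
Sep 30 is 25 days after Sep 5; 25 mod 7 = 4, so Saturday + 4 = Wednesday.

Wednesday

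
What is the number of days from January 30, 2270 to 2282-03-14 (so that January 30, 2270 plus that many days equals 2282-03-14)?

Jan 30, 2270 → Jan 30, 2271: 365 days.
Jan 30, 2271 → Jan 30, 2272: 365 days.
Jan 30, 2272 → Jan 30, 2273: 366 days (Feb 29, 2272 is in that span).
Jan 30, 2273 → Jan 30, 2274: 365 days.
Jan 30, 2274 → Jan 30, 2275: 365 days.
Jan 30, 2275 → Jan 30, 2276: 365 days.
Jan 30, 2276 → Jan 30, 2277: 366 days (Feb 29, 2276 is in that span).
Jan 30, 2277 → Jan 30, 2278: 365 days.
Jan 30, 2278 → Jan 30, 2279: 365 days.
Jan 30, 2279 → Jan 30, 2280: 365 days.
Jan 30, 2280 → Jan 30, 2281: 366 days (Feb 29, 2280 is in that span).
Jan 30, 2281 → Jan 30, 2282: 365 days.
Jan 30, 2282 → Feb 28, 2282: 29 days (January has 31).
Feb 28, 2282 → Mar 14, 2282: 14 days.
Total: 4426 days.

4426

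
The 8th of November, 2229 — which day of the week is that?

January 1, 2229 is a Thursday.
Jan 1, 2229 → Feb 1, 2229: 31 days (January has 31).
Feb 1, 2229 → Mar 1, 2229: 28 days (February has 28).
Mar 1, 2229 → Apr 1, 2229: 31 days (March has 31).
Apr 1, 2229 → May 1, 2229: 30 days (April has 30).
May 1, 2229 → Jun 1, 2229: 31 days (May has 31).
Jun 1, 2229 → Jul 1, 2229: 30 days (June has 30).
Jul 1, 2229 → Aug 1, 2229: 31 days (July has 31).
Aug 1, 2229 → Sep 1, 2229: 31 days (August has 31).
Sep 1, 2229 → Oct 1, 2229: 30 days (September has 30).
Oct 1, 2229 → Nov 1, 2229: 31 days (October has 31).
Nov 1, 2229 → Nov 8, 2229: 7 days.
Total: 311 days.
311 mod 7 = 3, so Thursday + 3 = Sunday.

Sunday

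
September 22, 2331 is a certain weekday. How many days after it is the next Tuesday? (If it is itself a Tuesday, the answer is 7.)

Sep 22, 2331 is a Tuesday.
From Tuesday to the next Tuesday is 7 days.

7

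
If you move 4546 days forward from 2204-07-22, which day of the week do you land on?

Wednesday

First find the weekday of Jul 22, 2204. Doomsday rule: the anchor day for the 2200s is Friday. For year 04: 4÷12 = 0 r 4, and 4÷4 = 1, so 0+4+1 = 5.
Friday + 5 ≡ Wednesday — that's 2204's doomsday.
In July the doomsday date is Jul 11.
Jul 22 is 11 days after Jul 11; 11 mod 7 = 4, so Wednesday + 4 = Sunday.
4546 mod 7 = 3, so 4546 days after a Sunday is Sunday + 3 = Wednesday.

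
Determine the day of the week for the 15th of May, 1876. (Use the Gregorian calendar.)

Doomsday rule: the anchor day for the 1800s is Friday. For year 76: 76÷12 = 6 r 4, and 4÷4 = 1, so 6+4+1 = 11.
Friday + 11 ≡ Tuesday — that's 1876's doomsday.
In May the doomsday date is May 9.
May 15 is 6 days after May 9; 6 mod 7 = 6, so Tuesday + 6 = Monday.

Monday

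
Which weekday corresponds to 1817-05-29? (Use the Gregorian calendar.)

Thursday

Doomsday rule: the anchor day for the 1800s is Friday. For year 17: 17÷12 = 1 r 5, and 5÷4 = 1, so 1+5+1 = 7.
Friday + 7 ≡ Friday — that's 1817's doomsday.
In May the doomsday date is May 9.
May 29 is 20 days after May 9; 20 mod 7 = 6, so Friday + 6 = Thursday.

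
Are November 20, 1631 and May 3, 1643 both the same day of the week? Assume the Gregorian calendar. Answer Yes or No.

No

From Nov 20, 1631 to May 3, 1643 is 4182 days.
4182 mod 7 = 3, so they are different weekdays.
(Nov 20, 1631 is a Thursday; May 3, 1643 is a Sunday.)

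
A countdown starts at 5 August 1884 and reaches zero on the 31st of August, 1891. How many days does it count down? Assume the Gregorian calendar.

Aug 5, 1884 → Aug 5, 1885: 365 days.
Aug 5, 1885 → Aug 5, 1886: 365 days.
Aug 5, 1886 → Aug 5, 1887: 365 days.
Aug 5, 1887 → Aug 5, 1888: 366 days (Feb 29, 1888 is in that span).
Aug 5, 1888 → Aug 5, 1889: 365 days.
Aug 5, 1889 → Aug 5, 1890: 365 days.
Aug 5, 1890 → Sep 5, 1890: 31 days (August has 31).
Sep 5, 1890 → Oct 5, 1890: 30 days (September has 30).
Oct 5, 1890 → Nov 5, 1890: 31 days (October has 31).
Nov 5, 1890 → Dec 5, 1890: 30 days (November has 30).
Dec 5, 1890 → Jan 5, 1891: 31 days (December has 31).
Jan 5, 1891 → Feb 5, 1891: 31 days (January has 31).
Feb 5, 1891 → Mar 5, 1891: 28 days (February has 28).
Mar 5, 1891 → Apr 5, 1891: 31 days (March has 31).
Apr 5, 1891 → May 5, 1891: 30 days (April has 30).
May 5, 1891 → Jun 5, 1891: 31 days (May has 31).
Jun 5, 1891 → Jul 5, 1891: 30 days (June has 30).
Jul 5, 1891 → Aug 5, 1891: 31 days (July has 31).
Aug 5, 1891 → Aug 31, 1891: 26 days.
Total: 2582 days.

2582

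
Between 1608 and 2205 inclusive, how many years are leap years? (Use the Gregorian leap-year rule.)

Multiples of 4 in [1608,2205]: 150.
Of those, multiples of 100: 6 (not leap unless ÷400).
Multiples of 400: 1.
Leap years = 150 − 6 + 1 = 145.

145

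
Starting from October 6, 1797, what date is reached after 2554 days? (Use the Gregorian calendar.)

+365 (one year) → Oct 6, 1798 (2189 left).
+365 (one year) → Oct 6, 1799 (1824 left).
+365 (one year) → Oct 6, 1800 (1459 left).
+365 (one year) → Oct 6, 1801 (1094 left).
+365 (one year) → Oct 6, 1802 (729 left).
+365 (one year) → Oct 6, 1803 (364 left).
Oct has 31 days: +26 → Nov 1, 1803 (338 left).
Nov has 30 days: +30 → Dec 1, 1803 (308 left).
Dec has 31 days: +31 → Jan 1, 1804 (277 left).
Jan has 31 days: +31 → Feb 1, 1804 (246 left).
Feb has 29 days: +29 → Mar 1, 1804 (217 left).
Mar has 31 days: +31 → Apr 1, 1804 (186 left).
Apr has 30 days: +30 → May 1, 1804 (156 left).
May has 31 days: +31 → Jun 1, 1804 (125 left).
Jun has 30 days: +30 → Jul 1, 1804 (95 left).
Jul has 31 days: +31 → Aug 1, 1804 (64 left).
Aug has 31 days: +31 → Sep 1, 1804 (33 left).
Sep has 30 days: +30 → Oct 1, 1804 (3 left).
+3 → Oct 4, 1804.

October 4, 1804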